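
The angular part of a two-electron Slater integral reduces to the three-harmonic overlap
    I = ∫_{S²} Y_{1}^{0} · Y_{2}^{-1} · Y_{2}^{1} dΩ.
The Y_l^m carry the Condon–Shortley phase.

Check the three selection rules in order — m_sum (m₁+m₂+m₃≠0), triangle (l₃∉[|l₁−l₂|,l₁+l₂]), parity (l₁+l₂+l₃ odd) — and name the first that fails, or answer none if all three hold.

parity

m₁+m₂+m₃ = 0 − 1 + 1 = 0  ✓
triangle: |1−2|=1 ≤ l₃=2 ≤ 1+2=3  ✓
parity: l₁+l₂+l₃ = 5 is odd  ✗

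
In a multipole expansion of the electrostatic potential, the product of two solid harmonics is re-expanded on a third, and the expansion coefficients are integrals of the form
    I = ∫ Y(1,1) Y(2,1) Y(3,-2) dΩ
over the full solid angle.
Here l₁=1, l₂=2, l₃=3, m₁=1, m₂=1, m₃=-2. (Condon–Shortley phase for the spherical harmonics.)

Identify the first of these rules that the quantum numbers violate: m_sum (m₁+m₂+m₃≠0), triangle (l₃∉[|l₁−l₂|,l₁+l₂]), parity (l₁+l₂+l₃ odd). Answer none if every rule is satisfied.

none

Σmᵢ = 0  ✓
l₃∈[|l₁−l₂|,l₁+l₂]=[1,3], have l₃=3  ✓
Σlᵢ = 6 ⇒ even  ✓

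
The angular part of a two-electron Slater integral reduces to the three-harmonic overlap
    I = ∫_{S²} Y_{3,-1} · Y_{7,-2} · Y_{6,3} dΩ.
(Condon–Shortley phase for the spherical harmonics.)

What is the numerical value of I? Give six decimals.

-0.122872

Rules hold: Σm=0, L=16 even, 4≤6≤10.
N = 7·15·13 = 1365
Δ = 4!·2!·10!/17! = 1/2042040
Racah Σ t=1..3: t=1:−1/207360 t=2:+1/57600 t=3:−1/207360 = 1/129600
⇒ 3j(3 7 6; 0 0 0)² = 168/12155, sgn +1
Racah Σ t=2..4: t=2:+1/241920 t=3:−1/483840 t=4:+1/17418240 = 37/17418240
⇒ 3j(3 7 6; -1 -2 3)² = 1369/136136, sgn -1
4πI² = N·(3j₀)²·(3jₘ)² = 86247/454597
I = -1·√(0.189722/4π) = -0.12287224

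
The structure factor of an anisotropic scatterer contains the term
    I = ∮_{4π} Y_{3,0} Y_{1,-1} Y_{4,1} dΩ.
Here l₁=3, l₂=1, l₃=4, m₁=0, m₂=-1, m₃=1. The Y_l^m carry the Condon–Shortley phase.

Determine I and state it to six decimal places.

-0.194664

m-sum 0 ✓  L=8 even ✓  2≤4≤4 ✓
Π(2lᵢ+1) = 7×3×9 = 189
triangle coeff Δ(3,1,4) = 1/252
Σ_t [0,0]: t=0:+1/36 = 1/36
(3j)²=4/63 [(3 1 4; 0 0 0)], sign=+1
Σ_t [0,0]: t=0:+1/72 = 1/72
(3j)²=5/126 [(3 1 4; 0 -1 1)], sign=-1
⇒ 4πI² = 10/21
I = (-1)√(10/21/(4π)) = -0.19466390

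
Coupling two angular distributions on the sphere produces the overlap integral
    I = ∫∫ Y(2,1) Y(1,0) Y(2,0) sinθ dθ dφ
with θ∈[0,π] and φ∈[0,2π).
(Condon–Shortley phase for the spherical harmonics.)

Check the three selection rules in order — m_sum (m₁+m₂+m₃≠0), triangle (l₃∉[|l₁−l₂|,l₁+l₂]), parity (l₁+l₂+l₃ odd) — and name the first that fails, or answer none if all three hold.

azimuthal sum: 1 + 0 + 0 = 1  ✗
1 ≤ 2 ≤ 3 (triangle on l)
L = 2 + 1 + 2 = 5 (odd)

m_sum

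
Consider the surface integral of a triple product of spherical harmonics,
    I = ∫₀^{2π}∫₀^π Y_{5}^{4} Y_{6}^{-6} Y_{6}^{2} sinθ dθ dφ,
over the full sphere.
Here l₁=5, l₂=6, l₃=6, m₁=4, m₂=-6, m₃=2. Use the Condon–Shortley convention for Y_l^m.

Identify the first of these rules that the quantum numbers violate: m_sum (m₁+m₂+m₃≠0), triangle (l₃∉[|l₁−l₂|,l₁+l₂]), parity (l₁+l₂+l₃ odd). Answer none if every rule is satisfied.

parity

Σmᵢ = 0  ✓
l₃∈[|l₁−l₂|,l₁+l₂]=[1,11], have l₃=6  ✓
Σlᵢ = 17 ⇒ odd  ✗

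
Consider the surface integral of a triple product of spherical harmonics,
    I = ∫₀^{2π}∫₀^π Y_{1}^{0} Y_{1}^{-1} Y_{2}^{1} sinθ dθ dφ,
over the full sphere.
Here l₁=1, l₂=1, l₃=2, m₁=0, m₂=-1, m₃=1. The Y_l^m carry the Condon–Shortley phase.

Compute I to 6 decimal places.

m-sum 0 ✓  L=4 even ✓  0≤2≤2 ✓
Π(2lᵢ+1) = 3×3×5 = 45
triangle coeff Δ(1,1,2) = 1/30
Σ_t [0,0]: t=0:+1/1 = 1/1
(3j)²=2/15 [(1 1 2; 0 0 0)], sign=+1
Σ_t [0,0]: t=0:+1/2 = 1/2
(3j)²=1/10 [(1 1 2; 0 -1 1)], sign=-1
⇒ 4πI² = 3/5
I = (-1)√(3/5/(4π)) = -0.21850969

-0.218510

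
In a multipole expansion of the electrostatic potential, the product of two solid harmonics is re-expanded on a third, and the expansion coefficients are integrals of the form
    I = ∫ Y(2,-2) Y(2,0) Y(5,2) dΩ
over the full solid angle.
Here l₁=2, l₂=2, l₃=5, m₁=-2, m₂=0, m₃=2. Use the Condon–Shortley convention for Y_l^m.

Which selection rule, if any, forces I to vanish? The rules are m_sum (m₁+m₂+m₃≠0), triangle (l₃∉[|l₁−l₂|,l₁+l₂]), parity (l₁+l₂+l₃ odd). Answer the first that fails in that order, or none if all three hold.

triangle

m₁+m₂+m₃ = -2 + 0 + 2 = 0  ✓
triangle: |2−2|=0 ≤ l₃=5 ≤ 2+2=4  ✗
parity: l₁+l₂+l₃ = 9 is odd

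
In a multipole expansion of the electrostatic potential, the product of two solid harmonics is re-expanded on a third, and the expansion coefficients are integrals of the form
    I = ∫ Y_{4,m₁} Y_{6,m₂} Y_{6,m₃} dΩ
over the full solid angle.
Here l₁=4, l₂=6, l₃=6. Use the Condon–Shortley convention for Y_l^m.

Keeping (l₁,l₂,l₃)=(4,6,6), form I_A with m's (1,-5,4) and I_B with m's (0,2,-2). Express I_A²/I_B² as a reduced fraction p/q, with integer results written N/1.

Shared (l₁,l₂,l₃)=(4,6,6): N and (l;000)² cancel in I_A²/I_B².
A: Δ = 4!·4!·8!/17! = 1/15315300; Racah Σ t=0..1: t=0:+1/725760 t=1:−1/967680 = 1/2903040; ⇒ 3j(4 6 6; 1 -5 4)² = 5/3094, sgn +1
B: Δ = 4!·4!·8!/17! = 1/15315300; Racah Σ t=0..4: t=0:+1/23224320 t=1:−1/181440 t=2:+1/23040 t=3:−1/25920 t=4:+1/331776 = 11/4644864; ⇒ 3j(4 6 6; 0 2 -2)² = 11/55692, sgn +1
I_A²/I_B² = (5/3094)/(11/55692) = 90/11

90/11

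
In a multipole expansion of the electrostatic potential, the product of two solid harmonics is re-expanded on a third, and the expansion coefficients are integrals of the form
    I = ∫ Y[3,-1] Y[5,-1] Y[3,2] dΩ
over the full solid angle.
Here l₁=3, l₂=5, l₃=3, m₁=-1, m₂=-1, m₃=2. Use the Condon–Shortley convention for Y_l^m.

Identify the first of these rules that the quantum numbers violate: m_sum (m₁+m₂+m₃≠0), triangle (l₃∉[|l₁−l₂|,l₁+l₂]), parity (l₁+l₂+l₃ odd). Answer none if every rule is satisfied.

parity

azimuthal sum: -1 − 1 + 2 = 0  ✓
2 ≤ 3 ≤ 8 (triangle on l)  ✓
L = 3 + 5 + 3 = 11 (odd)  ✗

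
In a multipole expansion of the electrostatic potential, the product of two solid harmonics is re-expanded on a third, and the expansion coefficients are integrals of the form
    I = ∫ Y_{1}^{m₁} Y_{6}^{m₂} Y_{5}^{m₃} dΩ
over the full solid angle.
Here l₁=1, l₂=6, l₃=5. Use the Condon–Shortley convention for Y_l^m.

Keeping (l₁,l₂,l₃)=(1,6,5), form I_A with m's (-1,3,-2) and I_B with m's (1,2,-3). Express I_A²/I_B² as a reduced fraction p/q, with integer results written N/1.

6/1

l's match ⇒ only the (l;m) 3-j factors differ between A and B.
A: triangle coeff Δ(1,6,5) = 1/858; Σ_t [2,2]: t=2:+1/60480 = 1/60480; (3j)²=6/143 [(1 6 5; -1 3 -2)], sign=-1
B: triangle coeff Δ(1,6,5) = 1/858; Σ_t [0,0]: t=0:+1/161280 = 1/161280; (3j)²=1/143 [(1 6 5; 1 2 -3)], sign=+1
I_A²/I_B² = (6/143)/(1/143) = 6/1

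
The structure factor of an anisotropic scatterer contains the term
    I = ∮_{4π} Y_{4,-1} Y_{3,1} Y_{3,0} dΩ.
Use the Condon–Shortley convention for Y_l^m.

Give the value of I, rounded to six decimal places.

Checks pass: Σm=0; 10 even; l₃=3∈[1,7].
(2·4+1)(2·3+1)(2·3+1) = 441
Δ: 4! 4! 2! / 11! → 1/34650
sum: t=1:−1/72 t=2:+1/16 t=3:−1/72 = 5/144
3j²(4 3 3; 0 0 0) = Δ·Π!·Σ² = 2/77  (sign -1)
sum: t=2:+1/48 t=3:−1/24 t=4:+1/288 = -5/288
3j²(4 3 3; -1 1 0) = Δ·Π!·Σ² = 5/462  (sign +1)
combine: 4πI² = 441·2/77·5/462 = 15/121
take √, sign -1: I = -0.09932258

-0.099323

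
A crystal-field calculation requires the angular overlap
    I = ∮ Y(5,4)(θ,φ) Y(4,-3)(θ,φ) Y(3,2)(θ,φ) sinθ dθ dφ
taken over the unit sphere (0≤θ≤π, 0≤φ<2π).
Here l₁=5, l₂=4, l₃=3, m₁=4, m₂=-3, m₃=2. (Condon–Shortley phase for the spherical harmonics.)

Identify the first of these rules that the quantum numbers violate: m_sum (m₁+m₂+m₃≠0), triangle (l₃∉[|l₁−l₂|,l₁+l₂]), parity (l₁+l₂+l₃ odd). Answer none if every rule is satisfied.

m_sum

Σmᵢ = 3  ✗
l₃∈[|l₁−l₂|,l₁+l₂]=[1,9], have l₃=3
Σlᵢ = 12 ⇒ even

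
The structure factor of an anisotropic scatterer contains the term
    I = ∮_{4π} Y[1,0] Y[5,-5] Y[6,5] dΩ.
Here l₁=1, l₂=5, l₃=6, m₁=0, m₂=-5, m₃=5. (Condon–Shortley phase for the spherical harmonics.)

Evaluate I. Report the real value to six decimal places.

-0.135514

m-sum 0 ✓  L=12 even ✓  4≤6≤6 ✓
Π(2lᵢ+1) = 3×11×13 = 429
triangle coeff Δ(1,5,6) = 1/858
Σ_t [0,0]: t=0:+1/14400 = 1/14400
(3j)²=6/143 [(1 5 6; 0 0 0)], sign=+1
Σ_t [0,0]: t=0:+1/3628800 = 1/3628800
(3j)²=1/78 [(1 5 6; 0 -5 5)], sign=-1
⇒ 4πI² = 3/13
I = (-1)√(3/13/(4π)) = -0.13551395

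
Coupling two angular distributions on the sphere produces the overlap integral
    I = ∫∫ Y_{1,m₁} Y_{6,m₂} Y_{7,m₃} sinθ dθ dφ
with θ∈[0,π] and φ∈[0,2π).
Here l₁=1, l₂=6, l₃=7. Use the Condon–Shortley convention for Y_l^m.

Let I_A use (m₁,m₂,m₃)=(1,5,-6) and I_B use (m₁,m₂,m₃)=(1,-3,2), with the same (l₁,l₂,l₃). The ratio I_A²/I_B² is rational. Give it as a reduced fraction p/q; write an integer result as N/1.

Shared (l₁,l₂,l₃)=(1,6,7): N and (l;000)² cancel in I_A²/I_B².
A: Δ = 0!·2!·12!/15! = 1/1365; Racah Σ t=0..0: t=0:+1/79833600 = 1/79833600; ⇒ 3j(1 6 7; 1 5 -6)² = 2/35, sgn -1
B: Δ = 0!·2!·12!/15! = 1/1365; Racah Σ t=0..0: t=0:+1/4354560 = 1/4354560; ⇒ 3j(1 6 7; 1 -3 2)² = 2/273, sgn -1
I_A²/I_B² = (2/35)/(2/273) = 39/5

39/5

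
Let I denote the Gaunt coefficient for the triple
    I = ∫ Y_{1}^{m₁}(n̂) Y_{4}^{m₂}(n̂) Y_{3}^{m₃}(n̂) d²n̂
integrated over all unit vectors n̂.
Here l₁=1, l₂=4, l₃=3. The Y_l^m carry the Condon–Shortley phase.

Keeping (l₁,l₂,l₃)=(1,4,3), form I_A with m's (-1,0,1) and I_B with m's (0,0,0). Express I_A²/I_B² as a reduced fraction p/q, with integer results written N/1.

l's match ⇒ only the (l;m) 3-j factors differ between A and B.
A: triangle coeff Δ(1,4,3) = 1/252; Σ_t [2,2]: t=2:+1/96 = 1/96; (3j)²=1/42 [(1 4 3; -1 0 1)], sign=+1
B: triangle coeff Δ(1,4,3) = 1/252; Σ_t [1,1]: t=1:−1/36 = -1/36; (3j)²=4/63 [(1 4 3; 0 0 0)], sign=+1
I_A²/I_B² = (1/42)/(4/63) = 3/8

3/8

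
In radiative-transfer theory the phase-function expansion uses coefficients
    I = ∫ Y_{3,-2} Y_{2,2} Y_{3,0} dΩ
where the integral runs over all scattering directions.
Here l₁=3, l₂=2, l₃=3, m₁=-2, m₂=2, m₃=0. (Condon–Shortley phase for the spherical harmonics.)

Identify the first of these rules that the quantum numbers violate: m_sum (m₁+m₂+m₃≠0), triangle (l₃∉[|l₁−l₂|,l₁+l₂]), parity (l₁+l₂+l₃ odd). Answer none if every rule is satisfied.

azimuthal sum: -2 + 2 + 0 = 0  ✓
1 ≤ 3 ≤ 5 (triangle on l)  ✓
L = 3 + 2 + 3 = 8 (even)  ✓

none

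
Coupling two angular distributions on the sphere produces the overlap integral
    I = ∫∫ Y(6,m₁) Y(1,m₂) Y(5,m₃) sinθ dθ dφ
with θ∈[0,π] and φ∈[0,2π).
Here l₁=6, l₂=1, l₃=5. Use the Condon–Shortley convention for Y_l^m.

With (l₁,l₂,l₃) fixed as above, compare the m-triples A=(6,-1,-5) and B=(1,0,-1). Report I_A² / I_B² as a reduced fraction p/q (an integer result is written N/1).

66/35

Same 6,1,5: normalisation and zero-m 3j drop out of the ratio.
A: Δ: 2! 10! 0! / 13! → 1/858; sum: t=0:+1/7257600 = 1/7257600; 3j²(6 1 5; 6 -1 -5) = Δ·Π!·Σ² = 1/13  (sign +1)
B: Δ: 2! 10! 0! / 13! → 1/858; sum: t=1:−1/17280 = -1/17280; 3j²(6 1 5; 1 0 -1) = Δ·Π!·Σ² = 35/858  (sign -1)
I_A²/I_B² = (1/13)/(35/858) = 66/35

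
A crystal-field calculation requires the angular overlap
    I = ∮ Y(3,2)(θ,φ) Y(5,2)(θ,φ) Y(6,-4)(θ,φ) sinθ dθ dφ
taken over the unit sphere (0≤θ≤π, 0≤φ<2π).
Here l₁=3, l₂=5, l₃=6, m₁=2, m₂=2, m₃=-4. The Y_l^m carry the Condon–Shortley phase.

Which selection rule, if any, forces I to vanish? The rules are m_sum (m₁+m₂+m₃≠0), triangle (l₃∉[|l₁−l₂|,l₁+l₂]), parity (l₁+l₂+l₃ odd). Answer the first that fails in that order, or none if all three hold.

m₁+m₂+m₃ = 2 + 2 − 4 = 0  ✓
triangle: |3−5|=2 ≤ l₃=6 ≤ 3+5=8  ✓
parity: l₁+l₂+l₃ = 14 is even  ✓

none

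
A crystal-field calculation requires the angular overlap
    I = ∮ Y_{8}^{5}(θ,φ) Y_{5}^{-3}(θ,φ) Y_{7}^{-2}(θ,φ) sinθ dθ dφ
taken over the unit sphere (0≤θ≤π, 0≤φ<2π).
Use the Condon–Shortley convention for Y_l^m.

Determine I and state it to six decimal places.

Checks pass: Σm=0; 20 even; l₃=7∈[3,13].
(2·8+1)(2·5+1)(2·7+1) = 2805
Δ: 6! 10! 4! / 21! → 1/814773960
sum: t=1:−1/87091200 t=2:+1/4976640 t=3:−1/2073600 t=4:+1/4976640 t=5:−1/87091200 = -1/9676800
3j²(8 5 7; 0 0 0) = Δ·Π!·Σ² = 360/46189  (sign +1)
sum: t=0:+1/87091200 t=1:−1/58060800 t=2:+1/418037760 = -1/298598400
3j²(8 5 7; 5 -3 -2) = Δ·Π!·Σ² = 7/3876  (sign +1)
combine: 4πI² = 2805·360/46189·7/3876 = 3150/79781
take √, sign +1: I = 0.05605323

0.056053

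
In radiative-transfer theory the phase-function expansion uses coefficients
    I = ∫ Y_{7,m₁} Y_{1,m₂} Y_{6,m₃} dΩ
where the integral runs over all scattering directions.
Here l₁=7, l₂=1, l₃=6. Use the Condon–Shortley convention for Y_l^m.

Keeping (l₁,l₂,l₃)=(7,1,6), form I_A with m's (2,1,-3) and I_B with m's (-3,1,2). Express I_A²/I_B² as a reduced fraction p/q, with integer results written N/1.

2/9

l's match ⇒ only the (l;m) 3-j factors differ between A and B.
A: triangle coeff Δ(7,1,6) = 1/1365; Σ_t [2,2]: t=2:+1/4354560 = 1/4354560; (3j)²=2/273 [(7 1 6; 2 1 -3)], sign=-1
B: triangle coeff Δ(7,1,6) = 1/1365; Σ_t [2,2]: t=2:+1/1935360 = 1/1935360; (3j)²=3/91 [(7 1 6; -3 1 2)], sign=+1
I_A²/I_B² = (2/273)/(3/91) = 2/9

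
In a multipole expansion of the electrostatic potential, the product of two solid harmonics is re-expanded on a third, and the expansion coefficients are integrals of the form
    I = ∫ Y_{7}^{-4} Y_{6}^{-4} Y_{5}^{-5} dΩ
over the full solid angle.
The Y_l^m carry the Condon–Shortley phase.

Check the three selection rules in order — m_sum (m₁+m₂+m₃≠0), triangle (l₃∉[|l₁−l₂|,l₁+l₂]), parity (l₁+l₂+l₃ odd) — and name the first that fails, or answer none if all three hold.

azimuthal sum: -4 − 4 − 5 = -13  ✗
1 ≤ 5 ≤ 13 (triangle on l)
L = 7 + 6 + 5 = 18 (even)

m_sum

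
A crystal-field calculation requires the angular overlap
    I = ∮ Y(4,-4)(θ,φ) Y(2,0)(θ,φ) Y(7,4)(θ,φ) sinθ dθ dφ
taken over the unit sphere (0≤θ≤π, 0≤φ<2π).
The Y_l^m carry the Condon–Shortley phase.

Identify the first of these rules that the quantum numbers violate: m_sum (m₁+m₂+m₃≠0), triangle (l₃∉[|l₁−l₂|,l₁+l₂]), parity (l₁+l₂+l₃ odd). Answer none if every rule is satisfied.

Σmᵢ = 0  ✓
l₃∈[|l₁−l₂|,l₁+l₂]=[2,6], have l₃=7  ✗
Σlᵢ = 13 ⇒ odd

triangle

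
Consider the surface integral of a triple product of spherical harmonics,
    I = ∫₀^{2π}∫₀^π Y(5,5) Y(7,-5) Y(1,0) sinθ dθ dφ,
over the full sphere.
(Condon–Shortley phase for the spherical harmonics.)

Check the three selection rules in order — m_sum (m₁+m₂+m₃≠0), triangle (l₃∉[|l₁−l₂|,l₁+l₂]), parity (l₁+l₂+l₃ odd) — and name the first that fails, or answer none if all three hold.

triangle

Σmᵢ = 0  ✓
l₃∈[|l₁−l₂|,l₁+l₂]=[2,12], have l₃=1  ✗
Σlᵢ = 13 ⇒ odd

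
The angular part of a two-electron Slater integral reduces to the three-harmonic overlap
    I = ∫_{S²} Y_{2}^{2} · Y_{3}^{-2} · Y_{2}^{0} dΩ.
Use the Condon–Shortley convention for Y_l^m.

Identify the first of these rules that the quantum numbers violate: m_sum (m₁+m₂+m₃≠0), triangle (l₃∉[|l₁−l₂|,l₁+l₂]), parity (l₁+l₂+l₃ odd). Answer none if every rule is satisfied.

parity

Σmᵢ = 0  ✓
l₃∈[|l₁−l₂|,l₁+l₂]=[1,5], have l₃=2  ✓
Σlᵢ = 7 ⇒ odd  ✗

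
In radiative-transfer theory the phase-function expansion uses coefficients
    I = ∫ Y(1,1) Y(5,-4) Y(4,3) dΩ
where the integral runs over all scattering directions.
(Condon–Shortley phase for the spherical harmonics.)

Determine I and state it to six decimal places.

Rules hold: Σm=0, L=10 even, 4≤4≤6.
N = 3·11·9 = 297
Δ = 2!·0!·8!/11! = 1/495
Racah Σ t=1..1: t=1:−1/576 = -1/576
⇒ 3j(1 5 4; 0 0 0)² = 5/99, sgn -1
Racah Σ t=0..0: t=0:+1/10080 = 1/10080
⇒ 3j(1 5 4; 1 -4 3)² = 4/55, sgn -1
4πI² = N·(3j₀)²·(3jₘ)² = 12/11
I = +1·√(1.09091/4π) = 0.29463840

0.294638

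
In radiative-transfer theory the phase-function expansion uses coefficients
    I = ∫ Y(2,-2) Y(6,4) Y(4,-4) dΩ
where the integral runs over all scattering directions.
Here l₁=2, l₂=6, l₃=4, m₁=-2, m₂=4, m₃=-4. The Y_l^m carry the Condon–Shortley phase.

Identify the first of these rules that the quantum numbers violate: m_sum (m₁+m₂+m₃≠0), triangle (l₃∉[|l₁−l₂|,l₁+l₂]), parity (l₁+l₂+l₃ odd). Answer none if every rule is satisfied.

azimuthal sum: -2 + 4 − 4 = -2  ✗
4 ≤ 4 ≤ 8 (triangle on l)
L = 2 + 6 + 4 = 12 (even)

m_sum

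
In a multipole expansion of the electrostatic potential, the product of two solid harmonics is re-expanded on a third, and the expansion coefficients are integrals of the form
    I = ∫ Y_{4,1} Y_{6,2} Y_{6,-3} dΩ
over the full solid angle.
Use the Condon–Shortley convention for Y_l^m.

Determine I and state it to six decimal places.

m-sum 0 ✓  L=16 even ✓  2≤6≤10 ✓
Π(2lᵢ+1) = 9×13×13 = 1521
triangle coeff Δ(4,6,6) = 1/15315300
Σ_t [0,4]: t=0:+1/829440 t=1:−1/25920 t=2:+1/9216 t=3:−1/25920 t=4:+1/829440 = 7/207360
(3j)²=28/2431 [(4 6 6; 0 0 0)], sign=+1
Σ_t [0,3]: t=0:+1/5806080 t=1:−1/120960 t=2:+1/34560 t=3:−1/103680 = 13/1161216
(3j)²=65/5236 [(4 6 6; 1 2 -3)], sign=-1
⇒ 4πI² = 7605/34969
I = (-1)√(7605/34969/(4π)) = -0.13155370

-0.131554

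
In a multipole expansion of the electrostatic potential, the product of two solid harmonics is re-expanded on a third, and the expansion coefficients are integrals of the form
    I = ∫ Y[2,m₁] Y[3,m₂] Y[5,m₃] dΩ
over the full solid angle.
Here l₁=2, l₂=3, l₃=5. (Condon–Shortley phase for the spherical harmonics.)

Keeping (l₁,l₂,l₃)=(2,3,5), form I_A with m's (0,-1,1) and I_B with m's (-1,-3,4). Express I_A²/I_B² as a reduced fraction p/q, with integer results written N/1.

Shared (l₁,l₂,l₃)=(2,3,5): N and (l;000)² cancel in I_A²/I_B².
A: Δ = 0!·4!·6!/11! = 1/2310; Racah Σ t=0..0: t=0:+1/192 = 1/192; ⇒ 3j(2 3 5; 0 -1 1)² = 3/77, sgn +1
B: Δ = 0!·4!·6!/11! = 1/2310; Racah Σ t=0..0: t=0:+1/4320 = 1/4320; ⇒ 3j(2 3 5; -1 -3 4)² = 2/55, sgn -1
I_A²/I_B² = (3/77)/(2/55) = 15/14

15/14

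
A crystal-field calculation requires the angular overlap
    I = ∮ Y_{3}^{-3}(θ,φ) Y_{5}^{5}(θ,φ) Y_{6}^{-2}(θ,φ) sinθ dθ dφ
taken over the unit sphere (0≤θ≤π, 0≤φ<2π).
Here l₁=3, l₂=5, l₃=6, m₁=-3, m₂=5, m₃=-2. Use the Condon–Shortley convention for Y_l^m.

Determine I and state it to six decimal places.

-0.036034

m-sum 0 ✓  L=14 even ✓  2≤6≤8 ✓
Π(2lᵢ+1) = 7×11×13 = 1001
triangle coeff Δ(3,5,6) = 1/675675
Σ_t [0,2]: t=0:+1/8640 t=1:−1/2304 t=2:+1/8640 = -7/34560
(3j)²=7/429 [(3 5 6; 0 0 0)], sign=-1
Σ_t [2,2]: t=2:+1/1935360 = 1/1935360
(3j)²=1/1001 [(3 5 6; -3 5 -2)], sign=+1
⇒ 4πI² = 7/429
I = (-1)√(7/429/(4π)) = -0.03603425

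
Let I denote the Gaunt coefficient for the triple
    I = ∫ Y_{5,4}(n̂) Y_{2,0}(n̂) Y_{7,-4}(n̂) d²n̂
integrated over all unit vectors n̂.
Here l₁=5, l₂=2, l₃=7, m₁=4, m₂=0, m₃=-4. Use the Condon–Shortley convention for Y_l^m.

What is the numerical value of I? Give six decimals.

Checks pass: Σm=0; 14 even; l₃=7∈[3,7].
(2·5+1)(2·2+1)(2·7+1) = 825
Δ: 0! 10! 4! / 15! → 1/15015
sum: t=0:+1/57600 = 1/57600
3j²(5 2 7; 0 0 0) = Δ·Π!·Σ² = 21/715  (sign -1)
sum: t=0:+1/1451520 = 1/1451520
3j²(5 2 7; 4 0 -4) = Δ·Π!·Σ² = 1/91  (sign -1)
combine: 4πI² = 825·21/715·1/91 = 45/169
take √, sign +1: I = 0.14556534

0.145565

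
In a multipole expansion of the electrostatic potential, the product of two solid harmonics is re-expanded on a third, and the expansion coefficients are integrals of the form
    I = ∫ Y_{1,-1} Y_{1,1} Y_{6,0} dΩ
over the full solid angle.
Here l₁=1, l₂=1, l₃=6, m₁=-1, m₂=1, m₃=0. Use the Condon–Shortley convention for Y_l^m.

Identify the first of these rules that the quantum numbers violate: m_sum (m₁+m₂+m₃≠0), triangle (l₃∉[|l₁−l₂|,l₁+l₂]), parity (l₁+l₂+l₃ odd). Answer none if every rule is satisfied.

triangle

Σmᵢ = 0  ✓
l₃∈[|l₁−l₂|,l₁+l₂]=[0,2], have l₃=6  ✗
Σlᵢ = 8 ⇒ even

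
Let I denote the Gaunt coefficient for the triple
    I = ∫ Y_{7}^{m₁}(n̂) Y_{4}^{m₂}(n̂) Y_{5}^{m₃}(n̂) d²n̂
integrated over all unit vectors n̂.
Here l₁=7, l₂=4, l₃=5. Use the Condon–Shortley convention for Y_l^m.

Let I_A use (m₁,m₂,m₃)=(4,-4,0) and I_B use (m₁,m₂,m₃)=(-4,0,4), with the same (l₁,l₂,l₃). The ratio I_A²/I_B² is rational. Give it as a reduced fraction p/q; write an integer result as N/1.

49/36

l's match ⇒ only the (l;m) 3-j factors differ between A and B.
A: triangle coeff Δ(7,4,5) = 1/6126120; Σ_t [0,0]: t=0:+1/1036800 = 1/1036800; (3j)²=14/663 [(7 4 5; 4 -4 0)], sign=-1
B: triangle coeff Δ(7,4,5) = 1/6126120; Σ_t [3,4]: t=3:−1/1451520 t=4:+1/483840 = 1/725760; (3j)²=24/1547 [(7 4 5; -4 0 4)], sign=-1
I_A²/I_B² = (14/663)/(24/1547) = 49/36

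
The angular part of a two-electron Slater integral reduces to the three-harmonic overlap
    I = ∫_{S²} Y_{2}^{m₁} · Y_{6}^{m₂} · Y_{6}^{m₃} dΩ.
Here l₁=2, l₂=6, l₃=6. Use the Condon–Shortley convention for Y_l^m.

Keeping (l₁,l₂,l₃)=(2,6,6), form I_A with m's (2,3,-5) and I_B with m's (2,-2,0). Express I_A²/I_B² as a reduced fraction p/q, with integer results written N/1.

11/28

l's match ⇒ only the (l;m) 3-j factors differ between A and B.
A: triangle coeff Δ(2,6,6) = 1/90090; Σ_t [0,0]: t=0:+1/1451520 = 1/1451520; (3j)²=1/91 [(2 6 6; 2 3 -5)], sign=-1
B: triangle coeff Δ(2,6,6) = 1/90090; Σ_t [0,0]: t=0:+1/69120 = 1/69120; (3j)²=4/143 [(2 6 6; 2 -2 0)], sign=+1
I_A²/I_B² = (1/91)/(4/143) = 11/28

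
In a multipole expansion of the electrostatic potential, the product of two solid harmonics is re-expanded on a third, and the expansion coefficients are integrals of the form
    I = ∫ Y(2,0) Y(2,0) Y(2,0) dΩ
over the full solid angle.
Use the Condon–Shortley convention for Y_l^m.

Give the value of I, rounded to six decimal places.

Checks pass: Σm=0; 6 even; l₃=2∈[0,4].
(2·2+1)(2·2+1)(2·2+1) = 125
Δ: 2! 2! 2! / 7! → 1/630
sum: t=0:+1/8 t=1:−1/1 t=2:+1/8 = -3/4
3j²(2 2 2; 0 0 0) = Δ·Π!·Σ² = 2/35  (sign -1)
(m-triple is (0,0,0) — same symbol as above.)
combine: 4πI² = 125·2/35·2/35 = 20/49
take √, sign +1: I = 0.18022375

0.180224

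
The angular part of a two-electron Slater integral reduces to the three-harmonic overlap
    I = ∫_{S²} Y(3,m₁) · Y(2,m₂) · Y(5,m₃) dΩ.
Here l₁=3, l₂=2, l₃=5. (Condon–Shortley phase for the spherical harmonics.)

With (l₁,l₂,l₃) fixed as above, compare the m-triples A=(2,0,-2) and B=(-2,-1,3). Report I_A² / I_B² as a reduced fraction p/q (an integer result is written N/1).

9/16

l's match ⇒ only the (l;m) 3-j factors differ between A and B.
A: triangle coeff Δ(3,2,5) = 1/2310; Σ_t [0,0]: t=0:+1/480 = 1/480; (3j)²=3/110 [(3 2 5; 2 0 -2)], sign=-1
B: triangle coeff Δ(3,2,5) = 1/2310; Σ_t [0,0]: t=0:+1/720 = 1/720; (3j)²=8/165 [(3 2 5; -2 -1 3)], sign=+1
I_A²/I_B² = (3/110)/(8/165) = 9/16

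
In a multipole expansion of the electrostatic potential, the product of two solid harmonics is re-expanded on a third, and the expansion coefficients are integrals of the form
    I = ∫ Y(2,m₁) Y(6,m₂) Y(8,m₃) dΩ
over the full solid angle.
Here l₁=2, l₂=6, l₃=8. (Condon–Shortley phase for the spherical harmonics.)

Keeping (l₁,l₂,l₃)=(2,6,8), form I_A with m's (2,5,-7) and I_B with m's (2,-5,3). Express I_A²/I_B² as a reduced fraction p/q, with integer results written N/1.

273/1

Same 2,6,8: normalisation and zero-m 3j drop out of the ratio.
A: Δ: 0! 4! 12! / 17! → 1/30940; sum: t=0:+1/958003200 = 1/958003200; 3j²(2 6 8; 2 5 -7) = Δ·Π!·Σ² = 3/68  (sign -1)
B: Δ: 0! 4! 12! / 17! → 1/30940; sum: t=0:+1/958003200 = 1/958003200; 3j²(2 6 8; 2 -5 3) = Δ·Π!·Σ² = 1/6188  (sign -1)
I_A²/I_B² = (3/68)/(1/6188) = 273/1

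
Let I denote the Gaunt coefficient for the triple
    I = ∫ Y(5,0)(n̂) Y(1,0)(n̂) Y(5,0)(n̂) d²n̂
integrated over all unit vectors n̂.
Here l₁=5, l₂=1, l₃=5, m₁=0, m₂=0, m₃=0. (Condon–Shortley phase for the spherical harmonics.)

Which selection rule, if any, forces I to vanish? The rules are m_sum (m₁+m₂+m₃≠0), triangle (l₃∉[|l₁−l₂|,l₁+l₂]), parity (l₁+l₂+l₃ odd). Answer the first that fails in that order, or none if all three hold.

parity

azimuthal sum: 0 + 0 + 0 = 0  ✓
4 ≤ 5 ≤ 6 (triangle on l)  ✓
L = 5 + 1 + 5 = 11 (odd)  ✗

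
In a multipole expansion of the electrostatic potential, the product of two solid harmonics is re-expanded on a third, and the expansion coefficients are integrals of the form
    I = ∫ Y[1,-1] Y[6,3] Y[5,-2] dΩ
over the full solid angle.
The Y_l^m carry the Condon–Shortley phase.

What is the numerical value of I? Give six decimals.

m-sum 0 ✓  L=12 even ✓  5≤5≤7 ✓
Π(2lᵢ+1) = 3×13×11 = 429
triangle coeff Δ(1,6,5) = 1/858
Σ_t [1,1]: t=1:−1/14400 = -1/14400
(3j)²=6/143 [(1 6 5; 0 0 0)], sign=+1
Σ_t [2,2]: t=2:+1/60480 = 1/60480
(3j)²=6/143 [(1 6 5; -1 3 -2)], sign=-1
⇒ 4πI² = 108/143
I = (-1)√(108/143/(4π)) = -0.24515397

-0.245154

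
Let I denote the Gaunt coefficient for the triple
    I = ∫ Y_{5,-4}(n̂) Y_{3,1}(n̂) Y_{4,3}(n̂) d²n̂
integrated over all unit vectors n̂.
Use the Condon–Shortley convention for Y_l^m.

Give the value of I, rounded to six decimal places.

0.042401

m-sum 0 ✓  L=12 even ✓  2≤4≤8 ✓
Π(2lᵢ+1) = 11×7×9 = 693
triangle coeff Δ(5,3,4) = 1/180180
Σ_t [1,3]: t=1:−1/576 t=2:+1/144 t=3:−1/576 = 1/288
(3j)²=20/1001 [(5 3 4; 0 0 0)], sign=+1
Σ_t [3,4]: t=3:−1/4320 t=4:+1/5760 = -1/17280
(3j)²=7/4290 [(5 3 4; -4 1 3)], sign=+1
⇒ 4πI² = 42/1859
I = (+1)√(42/1859/(4π)) = 0.04240138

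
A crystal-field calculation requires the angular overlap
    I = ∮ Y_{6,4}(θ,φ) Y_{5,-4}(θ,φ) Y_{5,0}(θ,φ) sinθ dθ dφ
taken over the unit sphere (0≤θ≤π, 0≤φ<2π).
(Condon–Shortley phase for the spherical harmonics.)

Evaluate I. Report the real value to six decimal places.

-0.082328

Checks pass: Σm=0; 16 even; l₃=5∈[1,11].
(2·6+1)(2·5+1)(2·5+1) = 1573
Δ: 6! 6! 4! / 17! → 1/28588560
sum: t=1:−1/345600 t=2:+1/13824 t=3:−1/5184 t=4:+1/13824 t=5:−1/345600 = -7/129600
3j²(6 5 5; 0 0 0) = Δ·Π!·Σ² = 80/7293  (sign +1)
sum: t=0:+1/207360 t=1:−1/345600 = 1/518400
3j²(6 5 5; 4 -4 0) = Δ·Π!·Σ² = 12/2431  (sign -1)
combine: 4πI² = 1573·80/7293·12/2431 = 320/3757
take √, sign -1: I = -0.08232836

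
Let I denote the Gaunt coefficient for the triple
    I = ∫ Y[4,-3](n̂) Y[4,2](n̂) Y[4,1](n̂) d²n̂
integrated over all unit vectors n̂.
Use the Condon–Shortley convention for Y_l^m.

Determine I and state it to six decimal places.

Rules hold: Σm=0, L=12 even, 0≤4≤8.
N = 9·9·9 = 729
Δ = 4!·4!·4!/13! = 1/450450
Racah Σ t=0..4: t=0:+1/13824 t=1:−1/216 t=2:+1/64 t=3:−1/216 t=4:+1/13824 = 5/768
⇒ 3j(4 4 4; 0 0 0)² = 18/1001, sgn +1
Racah Σ t=3..4: t=3:−1/864 t=4:+1/576 = 1/1728
⇒ 3j(4 4 4; -3 2 1)² = 5/1287, sgn -1
4πI² = N·(3j₀)²·(3jₘ)² = 7290/143143
I = -1·√(0.0509281/4π) = -0.06366105

-0.063661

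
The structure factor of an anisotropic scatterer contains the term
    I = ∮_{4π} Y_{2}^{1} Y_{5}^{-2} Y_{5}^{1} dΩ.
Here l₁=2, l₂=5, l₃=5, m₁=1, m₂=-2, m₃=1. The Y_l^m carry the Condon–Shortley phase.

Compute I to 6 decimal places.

Rules hold: Σm=0, L=12 even, 3≤5≤7.
N = 5·11·11 = 605
Δ = 2!·2!·8!/13! = 1/38610
Racah Σ t=0..2: t=0:+1/2880 t=1:−1/576 t=2:+1/2880 = -1/960
⇒ 3j(2 5 5; 0 0 0)² = 10/429, sgn +1
Racah Σ t=0..1: t=0:+1/1440 t=1:−1/2880 = 1/2880
⇒ 3j(2 5 5; 1 -2 1)² = 7/715, sgn +1
4πI² = N·(3j₀)²·(3jₘ)² = 70/507
I = +1·√(0.138067/4π) = 0.10481902

0.104819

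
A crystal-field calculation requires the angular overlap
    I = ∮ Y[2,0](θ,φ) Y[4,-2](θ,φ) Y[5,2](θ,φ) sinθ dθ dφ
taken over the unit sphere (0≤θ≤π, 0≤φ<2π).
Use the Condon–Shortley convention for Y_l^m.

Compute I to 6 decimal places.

0.000000

l₁+l₂+l₃=11 is odd: 3j(l;000)=0 ⇒ I=0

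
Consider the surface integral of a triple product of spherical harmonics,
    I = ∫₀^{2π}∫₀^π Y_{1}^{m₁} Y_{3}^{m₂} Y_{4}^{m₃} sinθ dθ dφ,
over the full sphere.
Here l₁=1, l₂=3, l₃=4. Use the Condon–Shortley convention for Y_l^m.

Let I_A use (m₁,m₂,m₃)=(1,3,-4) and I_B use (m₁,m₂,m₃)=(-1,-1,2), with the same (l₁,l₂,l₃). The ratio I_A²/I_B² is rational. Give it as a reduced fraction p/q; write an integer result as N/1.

Same 1,3,4: normalisation and zero-m 3j drop out of the ratio.
A: Δ: 0! 2! 6! / 9! → 1/252; sum: t=0:+1/1440 = 1/1440; 3j²(1 3 4; 1 3 -4) = Δ·Π!·Σ² = 1/9  (sign +1)
B: Δ: 0! 2! 6! / 9! → 1/252; sum: t=0:+1/96 = 1/96; 3j²(1 3 4; -1 -1 2) = Δ·Π!·Σ² = 5/84  (sign +1)
I_A²/I_B² = (1/9)/(5/84) = 28/15

28/15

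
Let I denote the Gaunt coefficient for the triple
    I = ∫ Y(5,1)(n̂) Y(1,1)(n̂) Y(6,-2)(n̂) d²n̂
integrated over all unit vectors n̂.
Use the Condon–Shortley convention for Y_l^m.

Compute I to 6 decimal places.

0.216205

Checks pass: Σm=0; 12 even; l₃=6∈[4,6].
(2·5+1)(2·1+1)(2·6+1) = 429
Δ: 0! 10! 2! / 13! → 1/858
sum: t=0:+1/14400 = 1/14400
3j²(5 1 6; 0 0 0) = Δ·Π!·Σ² = 6/143  (sign +1)
sum: t=0:+1/34560 = 1/34560
3j²(5 1 6; 1 1 -2) = Δ·Π!·Σ² = 14/429  (sign +1)
combine: 4πI² = 429·6/143·14/429 = 84/143
take √, sign +1: I = 0.21620548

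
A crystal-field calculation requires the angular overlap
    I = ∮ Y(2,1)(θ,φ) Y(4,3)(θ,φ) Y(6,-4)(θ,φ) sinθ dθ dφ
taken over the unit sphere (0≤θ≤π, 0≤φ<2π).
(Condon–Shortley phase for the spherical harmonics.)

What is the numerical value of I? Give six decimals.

Rules hold: Σm=0, L=12 even, 2≤6≤6.
N = 5·9·13 = 585
Δ = 0!·4!·8!/13! = 1/6435
Racah Σ t=0..0: t=0:+1/2304 = 1/2304
⇒ 3j(2 4 6; 0 0 0)² = 5/143, sgn +1
Racah Σ t=0..0: t=0:+1/30240 = 1/30240
⇒ 3j(2 4 6; 1 3 -4)² = 16/429, sgn +1
4πI² = N·(3j₀)²·(3jₘ)² = 1200/1573
I = +1·√(0.762873/4π) = 0.24638901

0.246389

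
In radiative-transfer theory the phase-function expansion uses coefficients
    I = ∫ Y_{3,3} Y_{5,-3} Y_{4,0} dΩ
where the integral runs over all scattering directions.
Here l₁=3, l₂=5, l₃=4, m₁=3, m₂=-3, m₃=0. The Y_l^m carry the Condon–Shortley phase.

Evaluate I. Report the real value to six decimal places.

Rules hold: Σm=0, L=12 even, 2≤4≤8.
N = 7·11·9 = 693
Δ = 4!·2!·6!/13! = 1/180180
Racah Σ t=1..3: t=1:−1/576 t=2:+1/144 t=3:−1/576 = 1/288
⇒ 3j(3 5 4; 0 0 0)² = 20/1001, sgn +1
Racah Σ t=0..0: t=0:+1/2304 = 1/2304
⇒ 3j(3 5 4; 3 -3 0)² = 5/143, sgn +1
4πI² = N·(3j₀)²·(3jₘ)² = 900/1859
I = +1·√(0.484131/4π) = 0.19628026

0.196280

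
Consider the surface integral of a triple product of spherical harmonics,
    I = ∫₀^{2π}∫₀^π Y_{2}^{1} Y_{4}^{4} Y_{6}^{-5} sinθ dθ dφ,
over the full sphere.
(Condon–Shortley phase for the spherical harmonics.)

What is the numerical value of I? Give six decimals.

Checks pass: Σm=0; 12 even; l₃=6∈[2,6].
(2·2+1)(2·4+1)(2·6+1) = 585
Δ: 0! 4! 8! / 13! → 1/6435
sum: t=0:+1/2304 = 1/2304
3j²(2 4 6; 0 0 0) = Δ·Π!·Σ² = 5/143  (sign +1)
sum: t=0:+1/241920 = 1/241920
3j²(2 4 6; 1 4 -5) = Δ·Π!·Σ² = 1/39  (sign -1)
combine: 4πI² = 585·5/143·1/39 = 75/143
take √, sign -1: I = -0.20429497

-0.204295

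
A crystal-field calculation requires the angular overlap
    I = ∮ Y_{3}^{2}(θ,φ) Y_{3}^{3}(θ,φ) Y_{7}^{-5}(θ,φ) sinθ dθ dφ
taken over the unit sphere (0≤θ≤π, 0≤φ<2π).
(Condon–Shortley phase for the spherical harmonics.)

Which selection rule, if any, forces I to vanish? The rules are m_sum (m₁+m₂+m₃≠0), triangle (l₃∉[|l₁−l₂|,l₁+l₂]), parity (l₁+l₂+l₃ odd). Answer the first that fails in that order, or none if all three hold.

Σmᵢ = 0  ✓
l₃∈[|l₁−l₂|,l₁+l₂]=[0,6], have l₃=7  ✗
Σlᵢ = 13 ⇒ odd

triangle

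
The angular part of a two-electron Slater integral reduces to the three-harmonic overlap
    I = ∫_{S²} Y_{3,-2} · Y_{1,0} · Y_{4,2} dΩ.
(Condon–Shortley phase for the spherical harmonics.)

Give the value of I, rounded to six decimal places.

Rules hold: Σm=0, L=8 even, 2≤4≤4.
N = 7·3·9 = 189
Δ = 0!·6!·2!/9! = 1/252
Racah Σ t=0..0: t=0:+1/36 = 1/36
⇒ 3j(3 1 4; 0 0 0)² = 4/63, sgn +1
Racah Σ t=0..0: t=0:+1/120 = 1/120
⇒ 3j(3 1 4; -2 0 2)² = 1/21, sgn +1
4πI² = N·(3j₀)²·(3jₘ)² = 4/7
I = +1·√(0.571429/4π) = 0.21324362

0.213244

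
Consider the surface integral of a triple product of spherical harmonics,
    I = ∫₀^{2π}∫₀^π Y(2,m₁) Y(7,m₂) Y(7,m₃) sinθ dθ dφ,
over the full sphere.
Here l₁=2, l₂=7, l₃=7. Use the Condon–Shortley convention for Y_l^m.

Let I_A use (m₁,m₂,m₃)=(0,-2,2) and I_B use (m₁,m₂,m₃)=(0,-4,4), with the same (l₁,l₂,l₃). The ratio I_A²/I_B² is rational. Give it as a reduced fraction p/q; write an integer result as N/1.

121/4

Same 2,7,7: normalisation and zero-m 3j drop out of the ratio.
A: Δ: 2! 2! 12! / 17! → 1/185640; sum: t=0:+1/2419200 t=1:−1/967680 t=2:+1/8709120 = -11/21772800; 3j²(2 7 7; 0 -2 2) = Δ·Π!·Σ² = 242/23205  (sign +1)
B: Δ: 2! 2! 12! / 17! → 1/185640; sum: t=0:+1/8709120 t=1:−1/7257600 t=2:+1/159667200 = -1/59875200; 3j²(2 7 7; 0 -4 4) = Δ·Π!·Σ² = 8/23205  (sign +1)
I_A²/I_B² = (242/23205)/(8/23205) = 121/4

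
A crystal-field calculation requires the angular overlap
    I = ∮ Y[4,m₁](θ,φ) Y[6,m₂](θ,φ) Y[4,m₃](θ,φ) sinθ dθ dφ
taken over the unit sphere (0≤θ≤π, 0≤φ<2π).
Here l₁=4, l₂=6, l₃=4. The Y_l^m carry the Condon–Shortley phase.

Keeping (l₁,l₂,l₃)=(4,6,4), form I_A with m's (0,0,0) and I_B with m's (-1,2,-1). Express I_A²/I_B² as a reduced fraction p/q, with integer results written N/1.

20/21

l's match ⇒ only the (l;m) 3-j factors differ between A and B.
A: triangle coeff Δ(4,6,4) = 1/1261260; Σ_t [2,4]: t=2:+1/4608 t=3:−1/1296 t=4:+1/4608 = -7/20736; (3j)²=20/1287 [(4 6 4; 0 0 0)], sign=-1
B: triangle coeff Δ(4,6,4) = 1/1261260; Σ_t [3,5]: t=3:−1/8640 t=4:+1/2304 t=5:−1/8640 = 7/34560; (3j)²=7/429 [(4 6 4; -1 2 -1)], sign=-1
I_A²/I_B² = (20/1287)/(7/429) = 20/21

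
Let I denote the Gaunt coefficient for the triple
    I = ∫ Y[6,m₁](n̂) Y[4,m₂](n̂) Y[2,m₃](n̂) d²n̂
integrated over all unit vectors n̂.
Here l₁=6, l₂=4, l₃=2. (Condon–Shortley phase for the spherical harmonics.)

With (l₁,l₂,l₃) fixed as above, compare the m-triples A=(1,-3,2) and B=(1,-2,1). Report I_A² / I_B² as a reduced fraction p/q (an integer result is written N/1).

l's match ⇒ only the (l;m) 3-j factors differ between A and B.
A: triangle coeff Δ(6,4,2) = 1/6435; Σ_t [1,1]: t=1:−1/120960 = -1/120960; (3j)²=1/1287 [(6 4 2; 1 -3 2)], sign=-1
B: triangle coeff Δ(6,4,2) = 1/6435; Σ_t [2,2]: t=2:+1/8640 = 1/8640; (3j)²=14/1287 [(6 4 2; 1 -2 1)], sign=-1
I_A²/I_B² = (1/1287)/(14/1287) = 1/14

1/14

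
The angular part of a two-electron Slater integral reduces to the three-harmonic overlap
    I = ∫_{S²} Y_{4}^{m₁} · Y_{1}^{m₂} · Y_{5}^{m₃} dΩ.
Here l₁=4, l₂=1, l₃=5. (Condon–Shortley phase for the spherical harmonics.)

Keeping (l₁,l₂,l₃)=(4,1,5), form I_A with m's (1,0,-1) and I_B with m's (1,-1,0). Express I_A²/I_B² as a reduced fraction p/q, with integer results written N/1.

l's match ⇒ only the (l;m) 3-j factors differ between A and B.
A: triangle coeff Δ(4,1,5) = 1/495; Σ_t [0,0]: t=0:+1/720 = 1/720; (3j)²=8/165 [(4 1 5; 1 0 -1)], sign=+1
B: triangle coeff Δ(4,1,5) = 1/495; Σ_t [0,0]: t=0:+1/1440 = 1/1440; (3j)²=2/99 [(4 1 5; 1 -1 0)], sign=-1
I_A²/I_B² = (8/165)/(2/99) = 12/5

12/5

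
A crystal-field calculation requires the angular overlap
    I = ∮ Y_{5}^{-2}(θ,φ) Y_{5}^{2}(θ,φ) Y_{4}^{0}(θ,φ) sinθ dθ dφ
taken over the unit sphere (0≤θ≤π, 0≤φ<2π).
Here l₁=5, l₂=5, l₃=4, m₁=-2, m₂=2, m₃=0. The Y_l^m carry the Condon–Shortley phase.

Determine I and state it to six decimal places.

-0.021700

m-sum 0 ✓  L=14 even ✓  0≤4≤10 ✓
Π(2lᵢ+1) = 11×11×9 = 1089
triangle coeff Δ(5,5,4) = 1/3153150
Σ_t [1,5]: t=1:−1/69120 t=2:+1/1728 t=3:−1/576 t=4:+1/1728 t=5:−1/69120 = -7/11520
(3j)²=2/143 [(5 5 4; 0 0 0)], sign=-1
Σ_t [3,6]: t=3:−1/20736 t=4:+1/1728 t=5:−1/1920 t=6:+1/25920 = 1/20736
(3j)²=1/2574 [(5 5 4; -2 2 0)], sign=+1
⇒ 4πI² = 1/169
I = (-1)√(1/169/(4π)) = -0.02169960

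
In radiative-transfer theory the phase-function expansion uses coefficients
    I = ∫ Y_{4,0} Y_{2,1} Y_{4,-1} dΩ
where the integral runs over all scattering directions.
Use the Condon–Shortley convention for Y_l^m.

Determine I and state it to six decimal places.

Rules hold: Σm=0, L=10 even, 2≤4≤6.
N = 9·5·9 = 405
Δ = 2!·6!·2!/11! = 1/13860
Racah Σ t=0..2: t=0:+1/192 t=1:−1/36 t=2:+1/192 = -5/288
⇒ 3j(4 2 4; 0 0 0)² = 20/693, sgn -1
Racah Σ t=1..2: t=1:−1/72 t=2:+1/96 = -1/288
⇒ 3j(4 2 4; 0 1 -1)² = 1/462, sgn +1
4πI² = N·(3j₀)²·(3jₘ)² = 150/5929
I = -1·√(0.0252994/4π) = -0.04486937

-0.044869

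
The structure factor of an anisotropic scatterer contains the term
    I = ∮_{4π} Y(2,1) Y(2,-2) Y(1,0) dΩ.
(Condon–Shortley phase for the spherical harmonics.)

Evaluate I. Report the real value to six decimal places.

0.000000

Σmᵢ = -1 ≠ 0, so the φ-integral vanishes; I = 0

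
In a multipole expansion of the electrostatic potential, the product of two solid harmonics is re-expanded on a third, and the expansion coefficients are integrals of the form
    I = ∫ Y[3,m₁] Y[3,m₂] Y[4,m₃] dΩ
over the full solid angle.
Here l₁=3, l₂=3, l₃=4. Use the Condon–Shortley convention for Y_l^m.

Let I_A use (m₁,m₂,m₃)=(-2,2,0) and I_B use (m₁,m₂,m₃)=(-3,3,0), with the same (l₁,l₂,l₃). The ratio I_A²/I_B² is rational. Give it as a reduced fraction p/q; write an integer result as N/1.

49/9

Same 3,3,4: normalisation and zero-m 3j drop out of the ratio.
A: Δ: 2! 4! 4! / 11! → 1/34650; sum: t=1:−1/576 t=2:+1/72 = 7/576; 3j²(3 3 4; -2 2 0) = Δ·Π!·Σ² = 7/198  (sign +1)
B: Δ: 2! 4! 4! / 11! → 1/34650; sum: t=2:+1/1152 = 1/1152; 3j²(3 3 4; -3 3 0) = Δ·Π!·Σ² = 1/154  (sign +1)
I_A²/I_B² = (7/198)/(1/154) = 49/9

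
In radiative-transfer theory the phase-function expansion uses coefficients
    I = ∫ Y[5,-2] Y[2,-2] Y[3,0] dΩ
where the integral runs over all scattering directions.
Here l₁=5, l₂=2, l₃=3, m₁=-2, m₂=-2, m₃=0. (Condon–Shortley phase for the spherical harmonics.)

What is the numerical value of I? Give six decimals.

-2 − 2 + 0 = -4 ≠ 0: azimuthal integral kills it; I = 0

0.000000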